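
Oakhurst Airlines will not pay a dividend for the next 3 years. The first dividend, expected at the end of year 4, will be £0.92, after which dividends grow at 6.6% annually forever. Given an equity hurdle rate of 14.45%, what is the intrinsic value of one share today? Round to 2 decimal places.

£7.82

Deferred-dividend DDM. At t=3 the remaining stream is a growing perpetuity with first payment D_4 = 0.92.
V_3 = D_4/(r−g) = 0.92/(0.1445−0.066) = 11.7197
P₀ = V_3/(1+r)^3 = 11.7197/(1+0.1445)^3 = 7.8176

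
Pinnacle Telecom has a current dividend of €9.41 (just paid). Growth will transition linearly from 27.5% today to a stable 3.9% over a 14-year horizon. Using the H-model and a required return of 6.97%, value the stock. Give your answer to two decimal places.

H-model: P₀ = D₀[(1+g_L) + H(g_S−g_L)]/(r−g_L), with H = 14/2 = 7.
P₀ = 9.41 × [(1+0.039) + 7×(0.275−0.039)] / (0.0697−0.039)
   = 9.41 × 2.6910 / 0.0307 = 824.8309

€824.83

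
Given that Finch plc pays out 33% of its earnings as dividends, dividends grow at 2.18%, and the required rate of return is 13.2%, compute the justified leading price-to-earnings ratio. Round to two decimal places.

Justified leading P/E = b/(r−g) = 0.33/(0.132−0.0218) = 2.9946

2.99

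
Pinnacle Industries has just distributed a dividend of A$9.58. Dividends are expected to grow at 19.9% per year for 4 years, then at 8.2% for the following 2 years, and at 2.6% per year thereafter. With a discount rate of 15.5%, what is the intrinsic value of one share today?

Three-stage DDM. Project D₁…D_6; terminal Gordon value at t=6 with g = 0.026; discount at r = 0.155.
D_1 = 11.4864
D_2 = 13.7722
D_3 = 16.5129
D_4 = 19.7990
D_5 = 21.4225
D_6 = 23.1791
TV_6 = 23.7818/(0.155−0.026) = 184.3548
P₀ = Σ Dₜ/(1+r)ᵗ + TV_6/(1+r)^6 = 139.9507

A$139.95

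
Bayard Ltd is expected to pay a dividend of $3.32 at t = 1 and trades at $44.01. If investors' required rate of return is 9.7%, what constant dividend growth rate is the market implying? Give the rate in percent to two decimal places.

From P₀ = D₁/(r − g), the implied growth is g = r − D₁/P₀.
g = 0.097 − 3.32/44.01 = 0.097 − 0.07544 = 0.02156

2.16%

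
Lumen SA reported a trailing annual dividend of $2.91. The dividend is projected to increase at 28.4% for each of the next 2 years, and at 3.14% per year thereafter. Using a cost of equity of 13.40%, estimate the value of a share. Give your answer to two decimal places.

Two-stage DDM. Project D₁…D_2 at 0.284, terminal growth 0.0314, discount at r = 0.134.
D_1 = 3.7364
D_2 = 4.7976
Terminal value at t=2: TV = D_3/(r−g) = 4.9482/(0.134−0.0314) = 48.2284
P₀ = 3.7364/(1+0.134)^1 + 4.7976/(1+0.134)^2 + 48.2284/(1+0.134)^2 = 44.5296

$44.53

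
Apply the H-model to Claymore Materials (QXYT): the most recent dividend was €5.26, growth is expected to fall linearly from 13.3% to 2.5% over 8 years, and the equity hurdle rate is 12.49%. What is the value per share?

€76.71

H-model: P₀ = D₀[(1+g_L) + H(g_S−g_L)]/(r−g_L), with H = 8/2 = 4.
P₀ = 5.26 × [(1+0.025) + 4×(0.133−0.025)] / (0.1249−0.025)
   = 5.26 × 1.4570 / 0.0999 = 76.7149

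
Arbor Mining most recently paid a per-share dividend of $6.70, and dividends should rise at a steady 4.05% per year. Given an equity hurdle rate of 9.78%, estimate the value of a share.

$121.66

Gordon growth model: P₀ = D₁/(r − g). D₁ = 6.70 × (1 + 0.0405) = 6.9714.
P₀ = 6.9714 / (0.0978 − 0.0405) = 6.9714 / 0.0573 = 121.6640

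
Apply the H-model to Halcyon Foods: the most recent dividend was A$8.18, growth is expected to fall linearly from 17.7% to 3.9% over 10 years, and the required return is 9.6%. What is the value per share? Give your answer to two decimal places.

H-model: P₀ = D₀[(1+g_L) + H(g_S−g_L)]/(r−g_L), with H = 10/2 = 5.
P₀ = 8.18 × [(1+0.039) + 5×(0.177−0.039)] / (0.096−0.039)
   = 8.18 × 1.7290 / 0.057 = 248.1267

A$248.13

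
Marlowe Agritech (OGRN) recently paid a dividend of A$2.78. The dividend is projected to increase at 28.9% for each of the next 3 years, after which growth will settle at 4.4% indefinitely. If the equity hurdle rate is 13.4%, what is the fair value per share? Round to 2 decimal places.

A$58.20

Two-stage DDM. Project D₁…D_3 at 0.289, terminal growth 0.044, discount at r = 0.134.
D_1 = 3.5834
D_2 = 4.6190
D_3 = 5.9539
Terminal value at t=3: TV = D_4/(r−g) = 6.2159/(0.134−0.044) = 69.0656
P₀ = 3.5834/(1+0.134)^1 + 4.6190/(1+0.134)^2 + 5.9539/(1+0.134)^3 + 69.0656/(1+0.134)^3 = 58.1959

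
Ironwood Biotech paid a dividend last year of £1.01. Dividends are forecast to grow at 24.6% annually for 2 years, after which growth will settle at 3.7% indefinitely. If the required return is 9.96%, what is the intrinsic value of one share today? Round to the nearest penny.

Two-stage DDM. Project D₁…D_2 at 0.246, terminal growth 0.037, discount at r = 0.0996.
D_1 = 1.2585
D_2 = 1.5680
Terminal value at t=2: TV = D_3/(r−g) = 1.6261/(0.0996−0.037) = 25.9754
P₀ = 1.2585/(1+0.0996)^1 + 1.5680/(1+0.0996)^2 + 25.9754/(1+0.0996)^2 = 23.9242

£23.92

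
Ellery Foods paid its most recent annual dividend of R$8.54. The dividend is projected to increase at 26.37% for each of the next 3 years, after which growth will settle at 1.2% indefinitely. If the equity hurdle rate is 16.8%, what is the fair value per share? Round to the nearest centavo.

Two-stage DDM. Project D₁…D_3 at 0.2637, terminal growth 0.012, discount at r = 0.168.
D_1 = 10.7920
D_2 = 13.6378
D_3 = 17.2341
Terminal value at t=3: TV = D_4/(r−g) = 17.4410/(0.168−0.012) = 111.8010
P₀ = 10.7920/(1+0.168)^1 + 13.6378/(1+0.168)^2 + 17.2341/(1+0.168)^3 + 111.8010/(1+0.168)^3 = 100.2168

R$100.22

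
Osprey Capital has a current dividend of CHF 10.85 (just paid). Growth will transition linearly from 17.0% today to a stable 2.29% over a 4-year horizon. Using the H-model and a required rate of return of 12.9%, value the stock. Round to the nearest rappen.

H-model: P₀ = D₀[(1+g_L) + H(g_S−g_L)]/(r−g_L), with H = 4/2 = 2.
P₀ = 10.85 × [(1+0.0229) + 2×(0.17−0.0229)] / (0.129−0.0229)
   = 10.85 × 1.3171 / 0.1061 = 134.6893

CHF 134.69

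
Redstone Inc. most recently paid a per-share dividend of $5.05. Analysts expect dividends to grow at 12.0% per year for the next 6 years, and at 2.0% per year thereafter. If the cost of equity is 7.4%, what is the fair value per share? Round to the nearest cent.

Two-stage DDM. Project D₁…D_6 at 0.12, terminal growth 0.02, discount at r = 0.074.
D_1 = 5.6560
D_2 = 6.3347
D_3 = 7.0949
D_4 = 7.9463
D_5 = 8.8998
D_6 = 9.9678
Terminal value at t=6: TV = D_7/(r−g) = 10.1672/(0.074−0.02) = 188.2808
P₀ = 5.6560/(1+0.074)^1 + 6.3347/(1+0.074)^2 + 7.0949/(1+0.074)^3 + 7.9463/(1+0.074)^4 + 8.8998/(1+0.074)^5 + 9.9678/(1+0.074)^6 + 188.2808/(1+0.074)^6 = 157.8625

$157.86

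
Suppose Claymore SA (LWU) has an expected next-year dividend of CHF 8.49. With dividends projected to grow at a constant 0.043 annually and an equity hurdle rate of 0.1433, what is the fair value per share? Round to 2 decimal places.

CHF 84.65

Gordon growth model: P₀ = D₁/(r − g), with D₁ = 8.49 given directly.
P₀ = 8.4900 / (0.1433 − 0.043) = 8.4900 / 0.1003 = 84.6461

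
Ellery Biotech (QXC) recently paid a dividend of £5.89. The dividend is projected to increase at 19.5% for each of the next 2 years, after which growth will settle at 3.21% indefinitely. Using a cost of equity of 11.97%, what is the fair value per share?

£92.04

Two-stage DDM. Project D₁…D_2 at 0.195, terminal growth 0.0321, discount at r = 0.1197.
D_1 = 7.0385
D_2 = 8.4111
Terminal value at t=2: TV = D_3/(r−g) = 8.6811/(0.1197−0.0321) = 99.0989
P₀ = 7.0385/(1+0.1197)^1 + 8.4111/(1+0.1197)^2 + 99.0989/(1+0.1197)^2 = 92.0383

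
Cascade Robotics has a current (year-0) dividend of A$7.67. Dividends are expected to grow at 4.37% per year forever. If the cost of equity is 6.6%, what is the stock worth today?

Gordon growth model: P₀ = D₁/(r − g). D₁ = 7.67 × (1 + 0.0437) = 8.0052.
P₀ = 8.0052 / (0.066 − 0.0437) = 8.0052 / 0.0223 = 358.9766

A$358.98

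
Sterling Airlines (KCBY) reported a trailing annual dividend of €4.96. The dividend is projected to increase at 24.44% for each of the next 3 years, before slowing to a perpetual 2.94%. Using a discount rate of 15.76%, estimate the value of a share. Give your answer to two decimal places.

€66.70

Two-stage DDM. Project D₁…D_3 at 0.2444, terminal growth 0.0294, discount at r = 0.1576.
D_1 = 6.1722
D_2 = 7.6807
D_3 = 9.5579
Terminal value at t=3: TV = D_4/(r−g) = 9.8389/(0.1576−0.0294) = 76.7464
P₀ = 6.1722/(1+0.1576)^1 + 7.6807/(1+0.1576)^2 + 9.5579/(1+0.1576)^3 + 76.7464/(1+0.1576)^3 = 66.6997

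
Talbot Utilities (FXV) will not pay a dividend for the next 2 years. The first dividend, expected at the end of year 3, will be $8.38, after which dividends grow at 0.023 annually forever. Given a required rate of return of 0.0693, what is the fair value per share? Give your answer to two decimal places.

$158.29

Deferred-dividend DDM. At t=2 the remaining stream is a growing perpetuity with first payment D_3 = 8.38.
V_2 = D_3/(r−g) = 8.38/(0.0693−0.023) = 180.9935
P₀ = V_2/(1+r)^2 = 180.9935/(1+0.0693)^2 = 158.2938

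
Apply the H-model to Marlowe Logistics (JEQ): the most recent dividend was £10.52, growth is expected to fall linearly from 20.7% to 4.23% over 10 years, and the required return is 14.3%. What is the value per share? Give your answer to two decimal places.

H-model: P₀ = D₀[(1+g_L) + H(g_S−g_L)]/(r−g_L), with H = 10/2 = 5.
P₀ = 10.52 × [(1+0.0423) + 5×(0.207−0.0423)] / (0.143−0.0423)
   = 10.52 × 1.8658 / 0.1007 = 194.9177

£194.92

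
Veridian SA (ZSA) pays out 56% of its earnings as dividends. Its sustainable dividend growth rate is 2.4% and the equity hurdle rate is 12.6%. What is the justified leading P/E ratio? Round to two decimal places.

5.49

Justified leading P/E = b/(r−g) = 0.56/(0.126−0.024) = 5.4902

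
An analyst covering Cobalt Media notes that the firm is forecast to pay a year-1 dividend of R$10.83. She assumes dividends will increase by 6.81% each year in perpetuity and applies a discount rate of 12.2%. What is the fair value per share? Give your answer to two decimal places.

Gordon growth model: P₀ = D₁/(r − g), with D₁ = 10.83 given directly.
P₀ = 10.8300 / (0.122 − 0.0681) = 10.8300 / 0.0539 = 200.9276

R$200.93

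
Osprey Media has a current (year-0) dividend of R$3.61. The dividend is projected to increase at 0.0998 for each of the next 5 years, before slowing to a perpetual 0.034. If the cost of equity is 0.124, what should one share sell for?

Two-stage DDM. Project D₁…D_5 at 0.0998, terminal growth 0.034, discount at r = 0.124.
D_1 = 3.9703
D_2 = 4.3665
D_3 = 4.8023
D_4 = 5.2816
D_5 = 5.8087
Terminal value at t=5: TV = D_6/(r−g) = 6.0062/(0.124−0.034) = 66.7350
P₀ = 3.9703/(1+0.124)^1 + 4.3665/(1+0.124)^2 + 4.8023/(1+0.124)^3 + 5.2816/(1+0.124)^4 + 5.8087/(1+0.124)^5 + 66.7350/(1+0.124)^5 = 54.1153

R$54.12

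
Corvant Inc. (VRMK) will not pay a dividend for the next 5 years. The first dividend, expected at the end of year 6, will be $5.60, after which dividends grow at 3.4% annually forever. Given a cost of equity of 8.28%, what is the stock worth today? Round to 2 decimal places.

Deferred-dividend DDM. At t=5 the remaining stream is a growing perpetuity with first payment D_6 = 5.60.
V_5 = D_6/(r−g) = 5.60/(0.0828−0.034) = 114.7541
P₀ = V_5/(1+r)^5 = 114.7541/(1+0.0828)^5 = 77.0951

$77.10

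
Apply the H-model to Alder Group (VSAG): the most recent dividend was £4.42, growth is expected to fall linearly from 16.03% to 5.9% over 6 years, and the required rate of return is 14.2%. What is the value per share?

£72.58

H-model: P₀ = D₀[(1+g_L) + H(g_S−g_L)]/(r−g_L), with H = 6/2 = 3.
P₀ = 4.42 × [(1+0.059) + 3×(0.1603−0.059)] / (0.142−0.059)
   = 4.42 × 1.3629 / 0.083 = 72.5785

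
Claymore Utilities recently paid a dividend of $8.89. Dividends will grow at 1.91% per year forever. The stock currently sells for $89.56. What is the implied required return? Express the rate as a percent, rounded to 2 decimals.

Rearranging the constant-growth DDM: r = D₁/P₀ + g.
D₁ = 8.89 × (1 + 0.0191) = 9.0598.
r = 9.0598 / 89.56 + 0.0191 = 0.10116 + 0.0191 = 0.12026

12.03%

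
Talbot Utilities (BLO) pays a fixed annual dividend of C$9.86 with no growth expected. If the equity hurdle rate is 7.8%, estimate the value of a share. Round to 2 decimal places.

C$126.41

Zero-growth DDM (perpetuity): P₀ = D/r = 9.86 / 0.078 = 126.4103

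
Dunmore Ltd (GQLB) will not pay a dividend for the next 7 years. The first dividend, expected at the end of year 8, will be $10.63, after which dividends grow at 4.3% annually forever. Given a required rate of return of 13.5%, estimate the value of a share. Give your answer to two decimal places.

$47.62

Deferred-dividend DDM. At t=7 the remaining stream is a growing perpetuity with first payment D_8 = 10.63.
V_7 = D_8/(r−g) = 10.63/(0.135−0.043) = 115.5435
P₀ = V_7/(1+r)^7 = 115.5435/(1+0.135)^7 = 47.6184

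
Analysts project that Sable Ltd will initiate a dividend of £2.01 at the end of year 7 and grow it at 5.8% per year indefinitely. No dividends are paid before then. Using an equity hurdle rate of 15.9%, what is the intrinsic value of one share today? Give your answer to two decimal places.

£8.21

Deferred-dividend DDM. At t=6 the remaining stream is a growing perpetuity with first payment D_7 = 2.01.
V_6 = D_7/(r−g) = 2.01/(0.159−0.058) = 19.9010
P₀ = V_6/(1+r)^6 = 19.9010/(1+0.159)^6 = 8.2106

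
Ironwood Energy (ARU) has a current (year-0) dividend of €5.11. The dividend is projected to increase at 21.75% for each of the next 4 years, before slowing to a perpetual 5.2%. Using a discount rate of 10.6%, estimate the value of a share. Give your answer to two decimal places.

€172.32

Two-stage DDM. Project D₁…D_4 at 0.2175, terminal growth 0.052, discount at r = 0.106.
D_1 = 6.2214
D_2 = 7.5746
D_3 = 9.2221
D_4 = 11.2279
Terminal value at t=4: TV = D_5/(r−g) = 11.8117/(0.106−0.052) = 218.7352
P₀ = 6.2214/(1+0.106)^1 + 7.5746/(1+0.106)^2 + 9.2221/(1+0.106)^3 + 11.2279/(1+0.106)^4 + 218.7352/(1+0.106)^4 = 172.3211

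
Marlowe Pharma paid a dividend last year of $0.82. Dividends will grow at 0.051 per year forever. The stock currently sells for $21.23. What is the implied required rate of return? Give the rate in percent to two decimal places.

Rearranging the constant-growth DDM: r = D₁/P₀ + g.
D₁ = 0.82 × (1 + 0.051) = 0.8618.
r = 0.8618 / 21.23 + 0.051 = 0.04059 + 0.051 = 0.09159

9.16%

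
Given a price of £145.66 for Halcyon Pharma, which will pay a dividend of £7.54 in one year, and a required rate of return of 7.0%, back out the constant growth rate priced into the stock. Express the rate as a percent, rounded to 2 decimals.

1.82%

From P₀ = D₁/(r − g), the implied growth is g = r − D₁/P₀.
g = 0.07 − 7.54/145.66 = 0.07 − 0.05176 = 0.01824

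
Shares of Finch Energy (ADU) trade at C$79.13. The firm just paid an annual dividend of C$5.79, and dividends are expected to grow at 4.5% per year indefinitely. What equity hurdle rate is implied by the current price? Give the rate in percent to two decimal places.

12.15%

Rearranging the constant-growth DDM: r = D₁/P₀ + g.
D₁ = 5.79 × (1 + 0.045) = 6.0505.
r = 6.0505 / 79.13 + 0.045 = 0.07646 + 0.045 = 0.12146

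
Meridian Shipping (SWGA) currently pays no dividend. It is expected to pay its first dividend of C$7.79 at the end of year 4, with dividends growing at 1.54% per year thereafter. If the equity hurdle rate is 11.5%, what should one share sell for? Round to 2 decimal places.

Deferred-dividend DDM. At t=3 the remaining stream is a growing perpetuity with first payment D_4 = 7.79.
V_3 = D_4/(r−g) = 7.79/(0.115−0.0154) = 78.2129
P₀ = V_3/(1+r)^3 = 78.2129/(1+0.115)^3 = 56.4227

C$56.42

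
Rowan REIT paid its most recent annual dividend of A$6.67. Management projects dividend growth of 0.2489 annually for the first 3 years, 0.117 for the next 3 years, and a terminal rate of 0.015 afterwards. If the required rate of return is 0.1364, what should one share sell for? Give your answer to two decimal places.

A$120.20

Three-stage DDM. Project D₁…D_6; terminal Gordon value at t=6 with g = 0.015; discount at r = 0.1364.
D_1 = 8.3302
D_2 = 10.4035
D_3 = 12.9930
D_4 = 14.5132
D_5 = 16.2112
D_6 = 18.1079
TV_6 = 18.3795/(0.1364−0.015) = 151.3965
P₀ = Σ Dₜ/(1+r)ᵗ + TV_6/(1+r)^6 = 120.1994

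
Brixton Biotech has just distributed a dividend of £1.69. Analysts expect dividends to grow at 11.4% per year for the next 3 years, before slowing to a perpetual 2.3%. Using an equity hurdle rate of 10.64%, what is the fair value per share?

£26.30

Two-stage DDM. Project D₁…D_3 at 0.114, terminal growth 0.023, discount at r = 0.1064.
D_1 = 1.8827
D_2 = 2.0973
D_3 = 2.3364
Terminal value at t=3: TV = D_4/(r−g) = 2.3901/(0.1064−0.023) = 28.6584
P₀ = 1.8827/(1+0.1064)^1 + 2.0973/(1+0.1064)^2 + 2.3364/(1+0.1064)^3 + 28.6584/(1+0.1064)^3 = 26.3000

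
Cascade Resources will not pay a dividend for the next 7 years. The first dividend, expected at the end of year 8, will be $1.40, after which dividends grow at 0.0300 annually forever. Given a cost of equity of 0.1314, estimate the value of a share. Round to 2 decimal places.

$5.82

Deferred-dividend DDM. At t=7 the remaining stream is a growing perpetuity with first payment D_8 = 1.40.
V_7 = D_8/(r−g) = 1.40/(0.1314−0.03) = 13.8067
P₀ = V_7/(1+r)^7 = 13.8067/(1+0.1314)^7 = 5.8180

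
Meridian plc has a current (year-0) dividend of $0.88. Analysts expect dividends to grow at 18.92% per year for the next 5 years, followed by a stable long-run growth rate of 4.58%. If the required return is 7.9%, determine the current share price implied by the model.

Two-stage DDM. Project D₁…D_5 at 0.1892, terminal growth 0.0458, discount at r = 0.079.
D_1 = 1.0465
D_2 = 1.2445
D_3 = 1.4800
D_4 = 1.7600
D_5 = 2.0929
Terminal value at t=5: TV = D_6/(r−g) = 2.1888/(0.079−0.0458) = 65.9277
P₀ = 1.0465/(1+0.079)^1 + 1.2445/(1+0.079)^2 + 1.4800/(1+0.079)^3 + 1.7600/(1+0.079)^4 + 2.0929/(1+0.079)^5 + 65.9277/(1+0.079)^5 = 51.0239

$51.02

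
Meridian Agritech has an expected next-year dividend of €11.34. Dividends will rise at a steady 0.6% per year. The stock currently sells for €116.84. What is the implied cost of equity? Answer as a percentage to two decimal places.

10.31%

Rearranging the constant-growth DDM: r = D₁/P₀ + g.
r = 11.3400 / 116.84 + 0.006 = 0.09706 + 0.006 = 0.10306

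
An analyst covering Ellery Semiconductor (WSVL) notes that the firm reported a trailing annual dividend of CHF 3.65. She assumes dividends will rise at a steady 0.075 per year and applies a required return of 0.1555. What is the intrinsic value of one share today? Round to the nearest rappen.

CHF 48.74

Gordon growth model: P₀ = D₁/(r − g). D₁ = 3.65 × (1 + 0.075) = 3.9237.
P₀ = 3.9237 / (0.1555 − 0.075) = 3.9237 / 0.0805 = 48.7422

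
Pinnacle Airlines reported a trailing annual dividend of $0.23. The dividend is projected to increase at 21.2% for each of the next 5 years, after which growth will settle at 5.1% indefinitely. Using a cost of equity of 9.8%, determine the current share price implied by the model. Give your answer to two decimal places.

$9.99

Two-stage DDM. Project D₁…D_5 at 0.212, terminal growth 0.051, discount at r = 0.098.
D_1 = 0.2788
D_2 = 0.3379
D_3 = 0.4095
D_4 = 0.4963
D_5 = 0.6015
Terminal value at t=5: TV = D_6/(r−g) = 0.6322/(0.098−0.051) = 13.4507
P₀ = 0.2788/(1+0.098)^1 + 0.3379/(1+0.098)^2 + 0.4095/(1+0.098)^3 + 0.4963/(1+0.098)^4 + 0.6015/(1+0.098)^5 + 13.4507/(1+0.098)^5 = 9.9900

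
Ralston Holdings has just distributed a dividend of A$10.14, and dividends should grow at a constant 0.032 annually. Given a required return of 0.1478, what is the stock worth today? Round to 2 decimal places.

A$90.37

Gordon growth model: P₀ = D₁/(r − g). D₁ = 10.14 × (1 + 0.032) = 10.4645.
P₀ = 10.4645 / (0.1478 − 0.032) = 10.4645 / 0.1158 = 90.3668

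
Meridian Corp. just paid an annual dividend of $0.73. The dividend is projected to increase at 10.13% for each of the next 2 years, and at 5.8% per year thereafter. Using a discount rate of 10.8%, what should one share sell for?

$16.71

Two-stage DDM. Project D₁…D_2 at 0.1013, terminal growth 0.058, discount at r = 0.108.
D_1 = 0.8039
D_2 = 0.8854
Terminal value at t=2: TV = D_3/(r−g) = 0.9367/(0.108−0.058) = 18.7348
P₀ = 0.8039/(1+0.108)^1 + 0.8854/(1+0.108)^2 + 18.7348/(1+0.108)^2 = 16.7073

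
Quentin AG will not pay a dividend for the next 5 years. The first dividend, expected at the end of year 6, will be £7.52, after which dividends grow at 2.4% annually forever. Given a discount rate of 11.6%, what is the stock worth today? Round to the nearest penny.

£47.22

Deferred-dividend DDM. At t=5 the remaining stream is a growing perpetuity with first payment D_6 = 7.52.
V_5 = D_6/(r−g) = 7.52/(0.116−0.024) = 81.7391
P₀ = V_5/(1+r)^5 = 81.7391/(1+0.116)^5 = 47.2182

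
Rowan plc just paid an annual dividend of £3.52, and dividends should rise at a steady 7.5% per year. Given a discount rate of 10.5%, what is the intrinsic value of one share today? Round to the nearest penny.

£126.13

Gordon growth model: P₀ = D₁/(r − g). D₁ = 3.52 × (1 + 0.075) = 3.7840.
P₀ = 3.7840 / (0.105 − 0.075) = 3.7840 / 0.03 = 126.1333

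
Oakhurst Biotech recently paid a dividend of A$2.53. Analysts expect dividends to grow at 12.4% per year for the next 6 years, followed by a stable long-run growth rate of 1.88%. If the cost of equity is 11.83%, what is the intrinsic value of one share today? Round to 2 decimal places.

Two-stage DDM. Project D₁…D_6 at 0.124, terminal growth 0.0188, discount at r = 0.1183.
D_1 = 2.8437
D_2 = 3.1963
D_3 = 3.5927
D_4 = 4.0382
D_5 = 4.5389
D_6 = 5.1017
Terminal value at t=6: TV = D_7/(r−g) = 5.1977/(0.1183−0.0188) = 52.2377
P₀ = 2.8437/(1+0.1183)^1 + 3.1963/(1+0.1183)^2 + 3.5927/(1+0.1183)^3 + 4.0382/(1+0.1183)^4 + 4.5389/(1+0.1183)^5 + 5.1017/(1+0.1183)^6 + 52.2377/(1+0.1183)^6 = 42.1607

A$42.16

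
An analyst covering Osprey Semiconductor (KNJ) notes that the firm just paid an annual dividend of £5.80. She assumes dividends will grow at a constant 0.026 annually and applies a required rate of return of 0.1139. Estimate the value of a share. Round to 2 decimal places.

Gordon growth model: P₀ = D₁/(r − g). D₁ = 5.80 × (1 + 0.026) = 5.9508.
P₀ = 5.9508 / (0.1139 − 0.026) = 5.9508 / 0.0879 = 67.6997

£67.70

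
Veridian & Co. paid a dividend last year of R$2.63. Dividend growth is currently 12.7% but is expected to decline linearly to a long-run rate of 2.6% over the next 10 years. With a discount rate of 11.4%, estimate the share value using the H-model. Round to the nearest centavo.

H-model: P₀ = D₀[(1+g_L) + H(g_S−g_L)]/(r−g_L), with H = 10/2 = 5.
P₀ = 2.63 × [(1+0.026) + 5×(0.127−0.026)] / (0.114−0.026)
   = 2.63 × 1.5310 / 0.088 = 45.7560

R$45.76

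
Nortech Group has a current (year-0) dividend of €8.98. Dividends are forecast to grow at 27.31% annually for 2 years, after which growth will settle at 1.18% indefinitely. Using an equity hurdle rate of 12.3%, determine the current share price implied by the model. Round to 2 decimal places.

Two-stage DDM. Project D₁…D_2 at 0.2731, terminal growth 0.0118, discount at r = 0.123.
D_1 = 11.4324
D_2 = 14.5546
Terminal value at t=2: TV = D_3/(r−g) = 14.7264/(0.123−0.0118) = 132.4315
P₀ = 11.4324/(1+0.123)^1 + 14.5546/(1+0.123)^2 + 132.4315/(1+0.123)^2 = 126.7315

€126.73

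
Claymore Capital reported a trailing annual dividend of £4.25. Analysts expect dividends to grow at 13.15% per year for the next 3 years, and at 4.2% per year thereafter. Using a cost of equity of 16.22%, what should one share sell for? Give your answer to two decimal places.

Two-stage DDM. Project D₁…D_3 at 0.1315, terminal growth 0.042, discount at r = 0.1622.
D_1 = 4.8089
D_2 = 5.4412
D_3 = 6.1568
Terminal value at t=3: TV = D_4/(r−g) = 6.4153/(0.1622−0.042) = 53.3723
P₀ = 4.8089/(1+0.1622)^1 + 5.4412/(1+0.1622)^2 + 6.1568/(1+0.1622)^3 + 53.3723/(1+0.1622)^3 = 46.0877

£46.09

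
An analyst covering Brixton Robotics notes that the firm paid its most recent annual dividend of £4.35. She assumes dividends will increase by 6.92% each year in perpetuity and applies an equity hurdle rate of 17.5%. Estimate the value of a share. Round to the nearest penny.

Gordon growth model: P₀ = D₁/(r − g). D₁ = 4.35 × (1 + 0.0692) = 4.6510.
P₀ = 4.6510 / (0.175 − 0.0692) = 4.6510 / 0.1058 = 43.9605

£43.96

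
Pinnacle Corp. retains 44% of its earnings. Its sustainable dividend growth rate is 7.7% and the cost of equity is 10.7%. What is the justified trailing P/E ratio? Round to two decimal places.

Payout ratio b = 1 − 0.44 = 0.56.
Justified trailing P/E = b(1+g)/(r−g) = 0.56×(1+0.077)/(0.107−0.077) = 20.1040

20.10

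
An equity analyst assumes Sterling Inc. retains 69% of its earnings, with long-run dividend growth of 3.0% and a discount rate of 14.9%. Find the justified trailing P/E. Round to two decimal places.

2.68

Payout ratio b = 1 − 0.69 = 0.31.
Justified trailing P/E = b(1+g)/(r−g) = 0.31×(1+0.03)/(0.149−0.03) = 2.6832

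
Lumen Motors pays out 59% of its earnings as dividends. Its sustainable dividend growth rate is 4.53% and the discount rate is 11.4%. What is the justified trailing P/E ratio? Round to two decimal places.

8.98

Justified trailing P/E = b(1+g)/(r−g) = 0.59×(1+0.0453)/(0.114−0.0453) = 8.9771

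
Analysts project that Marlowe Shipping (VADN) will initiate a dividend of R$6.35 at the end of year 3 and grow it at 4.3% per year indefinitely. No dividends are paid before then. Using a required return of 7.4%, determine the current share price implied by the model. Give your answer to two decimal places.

R$177.58

Deferred-dividend DDM. At t=2 the remaining stream is a growing perpetuity with first payment D_3 = 6.35.
V_2 = D_3/(r−g) = 6.35/(0.074−0.043) = 204.8387
P₀ = V_2/(1+r)^2 = 204.8387/(1+0.074)^2 = 177.5839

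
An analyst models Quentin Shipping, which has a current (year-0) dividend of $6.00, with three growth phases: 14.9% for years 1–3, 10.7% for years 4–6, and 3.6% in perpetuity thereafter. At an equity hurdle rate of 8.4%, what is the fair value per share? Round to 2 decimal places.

$206.85

Three-stage DDM. Project D₁…D_6; terminal Gordon value at t=6 with g = 0.036; discount at r = 0.084.
D_1 = 6.8940
D_2 = 7.9212
D_3 = 9.1015
D_4 = 10.0753
D_5 = 11.1534
D_6 = 12.3468
TV_6 = 12.7913/(0.084−0.036) = 266.4850
P₀ = Σ Dₜ/(1+r)ᵗ + TV_6/(1+r)^6 = 206.8517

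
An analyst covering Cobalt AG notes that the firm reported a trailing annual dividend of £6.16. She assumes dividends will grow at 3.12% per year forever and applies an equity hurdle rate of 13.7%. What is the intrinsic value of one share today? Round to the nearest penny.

£60.04

Gordon growth model: P₀ = D₁/(r − g). D₁ = 6.16 × (1 + 0.0312) = 6.3522.
P₀ = 6.3522 / (0.137 − 0.0312) = 6.3522 / 0.1058 = 60.0396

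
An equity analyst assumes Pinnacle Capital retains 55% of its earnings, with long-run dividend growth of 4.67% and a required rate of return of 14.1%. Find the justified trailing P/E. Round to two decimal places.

Payout ratio b = 1 − 0.55 = 0.45.
Justified trailing P/E = b(1+g)/(r−g) = 0.45×(1+0.0467)/(0.141−0.0467) = 4.9949

4.99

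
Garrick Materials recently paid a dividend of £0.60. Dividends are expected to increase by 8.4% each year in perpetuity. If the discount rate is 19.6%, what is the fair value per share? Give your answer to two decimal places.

£5.81

Gordon growth model: P₀ = D₁/(r − g). D₁ = 0.60 × (1 + 0.084) = 0.6504.
P₀ = 0.6504 / (0.196 − 0.084) = 0.6504 / 0.112 = 5.8071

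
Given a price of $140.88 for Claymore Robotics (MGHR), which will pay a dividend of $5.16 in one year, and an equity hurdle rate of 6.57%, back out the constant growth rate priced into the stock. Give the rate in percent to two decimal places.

2.91%

From P₀ = D₁/(r − g), the implied growth is g = r − D₁/P₀.
g = 0.0657 − 5.16/140.88 = 0.0657 − 0.03663 = 0.02907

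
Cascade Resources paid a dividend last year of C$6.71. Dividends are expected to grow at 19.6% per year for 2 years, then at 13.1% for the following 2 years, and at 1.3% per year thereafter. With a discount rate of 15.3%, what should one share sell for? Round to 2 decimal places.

Three-stage DDM. Project D₁…D_4; terminal Gordon value at t=4 with g = 0.013; discount at r = 0.153.
D_1 = 8.0252
D_2 = 9.5981
D_3 = 10.8554
D_4 = 12.2775
TV_4 = 12.4371/(0.153−0.013) = 88.8365
P₀ = Σ Dₜ/(1+r)ᵗ + TV_4/(1+r)^4 = 78.4750

C$78.48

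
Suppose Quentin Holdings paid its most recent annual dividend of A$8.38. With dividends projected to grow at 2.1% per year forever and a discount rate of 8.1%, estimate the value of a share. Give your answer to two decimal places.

Gordon growth model: P₀ = D₁/(r − g). D₁ = 8.38 × (1 + 0.021) = 8.5560.
P₀ = 8.5560 / (0.081 − 0.021) = 8.5560 / 0.06 = 142.5997

A$142.60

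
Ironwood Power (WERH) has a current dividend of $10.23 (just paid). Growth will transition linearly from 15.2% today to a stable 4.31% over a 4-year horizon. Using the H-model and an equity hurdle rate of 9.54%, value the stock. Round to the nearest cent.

H-model: P₀ = D₀[(1+g_L) + H(g_S−g_L)]/(r−g_L), with H = 4/2 = 2.
P₀ = 10.23 × [(1+0.0431) + 2×(0.152−0.0431)] / (0.0954−0.0431)
   = 10.23 × 1.2609 / 0.0523 = 246.6349

$246.63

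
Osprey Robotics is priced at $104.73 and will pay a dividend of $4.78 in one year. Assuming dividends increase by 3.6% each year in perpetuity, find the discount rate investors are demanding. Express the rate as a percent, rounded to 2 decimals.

Rearranging the constant-growth DDM: r = D₁/P₀ + g.
r = 4.7800 / 104.73 + 0.036 = 0.04564 + 0.036 = 0.08164

8.16%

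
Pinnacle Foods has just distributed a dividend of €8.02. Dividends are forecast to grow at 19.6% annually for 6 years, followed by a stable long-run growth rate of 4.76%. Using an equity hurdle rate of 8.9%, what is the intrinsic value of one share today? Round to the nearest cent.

€423.77

Two-stage DDM. Project D₁…D_6 at 0.196, terminal growth 0.0476, discount at r = 0.089.
D_1 = 9.5919
D_2 = 11.4719
D_3 = 13.7204
D_4 = 16.4096
D_5 = 19.6259
D_6 = 23.4726
Terminal value at t=6: TV = D_7/(r−g) = 24.5899/(0.089−0.0476) = 593.9592
P₀ = 9.5919/(1+0.089)^1 + 11.4719/(1+0.089)^2 + 13.7204/(1+0.089)^3 + 16.4096/(1+0.089)^4 + 19.6259/(1+0.089)^5 + 23.4726/(1+0.089)^6 + 593.9592/(1+0.089)^6 = 423.7748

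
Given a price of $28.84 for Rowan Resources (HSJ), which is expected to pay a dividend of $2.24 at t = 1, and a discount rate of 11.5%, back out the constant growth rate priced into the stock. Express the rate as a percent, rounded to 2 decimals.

3.73%

From P₀ = D₁/(r − g), the implied growth is g = r − D₁/P₀.
g = 0.115 − 2.24/28.84 = 0.115 − 0.07767 = 0.03733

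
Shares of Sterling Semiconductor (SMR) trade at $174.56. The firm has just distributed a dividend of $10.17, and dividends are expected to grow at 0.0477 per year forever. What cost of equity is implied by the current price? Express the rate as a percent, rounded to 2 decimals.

Rearranging the constant-growth DDM: r = D₁/P₀ + g.
D₁ = 10.17 × (1 + 0.0477) = 10.6551.
r = 10.6551 / 174.56 + 0.0477 = 0.06104 + 0.0477 = 0.10874

10.87%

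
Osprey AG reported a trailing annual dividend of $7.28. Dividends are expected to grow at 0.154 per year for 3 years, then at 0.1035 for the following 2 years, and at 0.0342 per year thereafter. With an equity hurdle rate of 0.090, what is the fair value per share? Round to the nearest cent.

$206.22

Three-stage DDM. Project D₁…D_5; terminal Gordon value at t=5 with g = 0.0342; discount at r = 0.09.
D_1 = 8.4011
D_2 = 9.6949
D_3 = 11.1879
D_4 = 12.3459
D_5 = 13.6237
TV_5 = 14.0896/(0.09−0.0342) = 252.5014
P₀ = Σ Dₜ/(1+r)ᵗ + TV_5/(1+r)^5 = 206.2157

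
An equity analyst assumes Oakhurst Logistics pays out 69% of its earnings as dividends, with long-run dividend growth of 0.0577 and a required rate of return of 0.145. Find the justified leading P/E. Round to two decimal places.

7.90

Justified leading P/E = b/(r−g) = 0.69/(0.145−0.0577) = 7.9038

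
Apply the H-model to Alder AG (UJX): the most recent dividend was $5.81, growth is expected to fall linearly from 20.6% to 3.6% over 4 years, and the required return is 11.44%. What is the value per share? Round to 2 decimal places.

$101.97

H-model: P₀ = D₀[(1+g_L) + H(g_S−g_L)]/(r−g_L), with H = 4/2 = 2.
P₀ = 5.81 × [(1+0.036) + 2×(0.206−0.036)] / (0.1144−0.036)
   = 5.81 × 1.3760 / 0.0784 = 101.9714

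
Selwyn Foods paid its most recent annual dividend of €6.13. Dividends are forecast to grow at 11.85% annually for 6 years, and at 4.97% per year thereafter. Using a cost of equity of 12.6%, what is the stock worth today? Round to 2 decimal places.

€116.95

Two-stage DDM. Project D₁…D_6 at 0.1185, terminal growth 0.0497, discount at r = 0.126.
D_1 = 6.8564
D_2 = 7.6689
D_3 = 8.5777
D_4 = 9.5941
D_5 = 10.7310
D_6 = 12.0026
Terminal value at t=6: TV = D_7/(r−g) = 12.5992/(0.126−0.0497) = 165.1266
P₀ = 6.8564/(1+0.126)^1 + 7.6689/(1+0.126)^2 + 8.5777/(1+0.126)^3 + 9.5941/(1+0.126)^4 + 10.7310/(1+0.126)^5 + 12.0026/(1+0.126)^6 + 165.1266/(1+0.126)^6 = 116.9510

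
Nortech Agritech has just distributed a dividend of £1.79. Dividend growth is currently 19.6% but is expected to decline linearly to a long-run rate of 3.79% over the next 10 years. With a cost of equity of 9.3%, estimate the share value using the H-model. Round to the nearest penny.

H-model: P₀ = D₀[(1+g_L) + H(g_S−g_L)]/(r−g_L), with H = 10/2 = 5.
P₀ = 1.79 × [(1+0.0379) + 5×(0.196−0.0379)] / (0.093−0.0379)
   = 1.79 × 1.8284 / 0.0551 = 59.3981

£59.40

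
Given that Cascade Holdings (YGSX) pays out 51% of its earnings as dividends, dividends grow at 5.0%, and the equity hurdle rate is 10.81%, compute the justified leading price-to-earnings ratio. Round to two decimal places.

8.78

Justified leading P/E = b/(r−g) = 0.51/(0.1081−0.05) = 8.7780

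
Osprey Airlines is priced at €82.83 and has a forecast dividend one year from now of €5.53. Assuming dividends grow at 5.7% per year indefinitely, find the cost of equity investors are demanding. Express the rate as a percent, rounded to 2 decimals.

12.38%

Rearranging the constant-growth DDM: r = D₁/P₀ + g.
r = 5.5300 / 82.83 + 0.057 = 0.06676 + 0.057 = 0.12376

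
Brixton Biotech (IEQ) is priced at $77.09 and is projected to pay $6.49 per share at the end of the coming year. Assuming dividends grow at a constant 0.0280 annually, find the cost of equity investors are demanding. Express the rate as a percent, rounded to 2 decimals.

Rearranging the constant-growth DDM: r = D₁/P₀ + g.
r = 6.4900 / 77.09 + 0.028 = 0.08419 + 0.028 = 0.11219

11.22%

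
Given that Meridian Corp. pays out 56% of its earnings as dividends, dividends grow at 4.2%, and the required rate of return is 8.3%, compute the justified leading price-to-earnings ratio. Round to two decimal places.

13.66

Justified leading P/E = b/(r−g) = 0.56/(0.083−0.042) = 13.6585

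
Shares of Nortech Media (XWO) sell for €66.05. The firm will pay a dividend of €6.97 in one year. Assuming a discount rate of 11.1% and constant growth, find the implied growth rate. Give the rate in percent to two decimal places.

0.55%

From P₀ = D₁/(r − g), the implied growth is g = r − D₁/P₀.
g = 0.111 − 6.97/66.05 = 0.111 − 0.10553 = 0.00547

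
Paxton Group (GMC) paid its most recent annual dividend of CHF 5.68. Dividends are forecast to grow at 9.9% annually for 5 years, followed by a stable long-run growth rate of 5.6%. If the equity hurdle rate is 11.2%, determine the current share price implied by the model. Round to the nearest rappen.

Two-stage DDM. Project D₁…D_5 at 0.099, terminal growth 0.056, discount at r = 0.112.
D_1 = 6.2423
D_2 = 6.8603
D_3 = 7.5395
D_4 = 8.2859
D_5 = 9.1062
Terminal value at t=5: TV = D_6/(r−g) = 9.6161/(0.112−0.056) = 171.7168
P₀ = 6.2423/(1+0.112)^1 + 6.8603/(1+0.112)^2 + 7.5395/(1+0.112)^3 + 8.2859/(1+0.112)^4 + 9.1062/(1+0.112)^5 + 171.7168/(1+0.112)^5 = 128.4118

CHF 128.41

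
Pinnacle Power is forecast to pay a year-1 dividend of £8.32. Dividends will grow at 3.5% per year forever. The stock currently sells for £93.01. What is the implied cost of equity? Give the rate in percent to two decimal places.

12.45%

Rearranging the constant-growth DDM: r = D₁/P₀ + g.
r = 8.3200 / 93.01 + 0.035 = 0.08945 + 0.035 = 0.12445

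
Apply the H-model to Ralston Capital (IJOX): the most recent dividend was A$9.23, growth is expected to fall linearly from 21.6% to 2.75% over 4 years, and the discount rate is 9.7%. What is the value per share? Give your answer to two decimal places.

A$186.53

H-model: P₀ = D₀[(1+g_L) + H(g_S−g_L)]/(r−g_L), with H = 4/2 = 2.
P₀ = 9.23 × [(1+0.0275) + 2×(0.216−0.0275)] / (0.097−0.0275)
   = 9.23 × 1.4045 / 0.0695 = 186.5257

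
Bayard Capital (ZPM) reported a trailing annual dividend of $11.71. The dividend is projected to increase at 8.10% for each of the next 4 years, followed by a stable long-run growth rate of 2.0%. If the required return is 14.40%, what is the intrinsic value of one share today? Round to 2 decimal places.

$117.53

Two-stage DDM. Project D₁…D_4 at 0.081, terminal growth 0.02, discount at r = 0.144.
D_1 = 12.6585
D_2 = 13.6838
D_3 = 14.7922
D_4 = 15.9904
Terminal value at t=4: TV = D_5/(r−g) = 16.3102/(0.144−0.02) = 131.5340
P₀ = 12.6585/(1+0.144)^1 + 13.6838/(1+0.144)^2 + 14.7922/(1+0.144)^3 + 15.9904/(1+0.144)^4 + 131.5340/(1+0.144)^4 = 117.5320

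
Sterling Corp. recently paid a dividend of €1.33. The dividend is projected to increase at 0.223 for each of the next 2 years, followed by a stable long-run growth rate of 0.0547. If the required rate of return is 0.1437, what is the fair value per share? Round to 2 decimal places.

€20.97

Two-stage DDM. Project D₁…D_2 at 0.223, terminal growth 0.0547, discount at r = 0.1437.
D_1 = 1.6266
D_2 = 1.9893
Terminal value at t=2: TV = D_3/(r−g) = 2.0981/(0.1437−0.0547) = 23.5746
P₀ = 1.6266/(1+0.1437)^1 + 1.9893/(1+0.1437)^2 + 23.5746/(1+0.1437)^2 = 20.9657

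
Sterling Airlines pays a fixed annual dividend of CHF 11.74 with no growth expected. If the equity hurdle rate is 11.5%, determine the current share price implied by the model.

Zero-growth DDM (perpetuity): P₀ = D/r = 11.74 / 0.115 = 102.0870

CHF 102.09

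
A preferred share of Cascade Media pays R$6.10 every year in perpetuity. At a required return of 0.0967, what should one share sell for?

Zero-growth DDM (perpetuity): P₀ = D/r = 6.10 / 0.0967 = 63.0817

R$63.08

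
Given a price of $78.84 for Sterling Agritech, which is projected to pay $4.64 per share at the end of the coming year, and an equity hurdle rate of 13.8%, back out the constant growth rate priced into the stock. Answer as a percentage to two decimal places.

7.91%

From P₀ = D₁/(r − g), the implied growth is g = r − D₁/P₀.
g = 0.138 − 4.64/78.84 = 0.138 − 0.05885 = 0.07915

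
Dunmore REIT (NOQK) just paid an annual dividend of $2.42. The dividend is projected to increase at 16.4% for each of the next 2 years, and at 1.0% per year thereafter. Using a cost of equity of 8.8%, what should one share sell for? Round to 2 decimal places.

Two-stage DDM. Project D₁…D_2 at 0.164, terminal growth 0.01, discount at r = 0.088.
D_1 = 2.8169
D_2 = 3.2788
Terminal value at t=2: TV = D_3/(r−g) = 3.3116/(0.088−0.01) = 42.4569
P₀ = 2.8169/(1+0.088)^1 + 3.2788/(1+0.088)^2 + 42.4569/(1+0.088)^2 = 41.2255

$41.23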